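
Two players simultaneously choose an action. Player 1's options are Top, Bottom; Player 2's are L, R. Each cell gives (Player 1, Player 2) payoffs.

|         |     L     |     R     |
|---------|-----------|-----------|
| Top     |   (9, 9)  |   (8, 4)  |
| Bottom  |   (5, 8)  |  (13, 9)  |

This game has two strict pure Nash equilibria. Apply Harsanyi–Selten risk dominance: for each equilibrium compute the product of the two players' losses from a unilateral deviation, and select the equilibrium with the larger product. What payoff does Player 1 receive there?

At (Top, L): Player 1 loses 9 − 5 = 4 by deviating; Player 2 loses 9 − 4 = 5. Product = 4·5 = 20.
At (Bottom, R): Player 1 loses 13 − 8 = 5 by deviating; Player 2 loses 9 − 8 = 1. Product = 5·1 = 5.
20 > 5, so (Top, L) is risk-dominant. Player 1's payoff there is 9.

9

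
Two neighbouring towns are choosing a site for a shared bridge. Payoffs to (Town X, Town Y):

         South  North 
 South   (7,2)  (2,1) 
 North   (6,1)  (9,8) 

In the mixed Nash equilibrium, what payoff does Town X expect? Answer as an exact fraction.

Town Y mixes with probability q on South, chosen so Town X is indifferent: 7q + 2(1−q) = 6q + 9(1−q) gives q = 7/8.
Town X's expected payoff (from either row, since indifferent) is 7·7/8 + 2·1/8 = 51/8.

51/8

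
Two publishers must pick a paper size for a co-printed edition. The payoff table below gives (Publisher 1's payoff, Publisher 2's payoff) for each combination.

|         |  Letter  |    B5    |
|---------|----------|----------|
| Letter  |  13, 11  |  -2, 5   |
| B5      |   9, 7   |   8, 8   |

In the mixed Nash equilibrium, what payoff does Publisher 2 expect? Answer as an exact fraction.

53/7

Publisher 1 mixes with probability p on Letter, chosen so Publisher 2 is indifferent: 11p + 7(1−p) = 5p + 8(1−p) gives p = 1/7.
Publisher 2's expected payoff is 11·1/7 + 7·6/7 = 53/7.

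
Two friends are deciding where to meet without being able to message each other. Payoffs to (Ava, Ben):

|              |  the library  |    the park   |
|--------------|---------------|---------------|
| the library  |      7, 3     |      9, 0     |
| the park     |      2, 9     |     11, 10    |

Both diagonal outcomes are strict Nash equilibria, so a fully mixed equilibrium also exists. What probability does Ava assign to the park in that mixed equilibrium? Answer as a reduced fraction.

3/4

Ava's mix p on the library must make Ben indifferent between the library and the park.
Ben's payoff from the library: 3p + 9(1−p). From the park: 0p + 10(1−p).
Set equal: 3p = 1(1−p) → p = 1/4.
Probability on the park is 1 − 1/4 = 3/4.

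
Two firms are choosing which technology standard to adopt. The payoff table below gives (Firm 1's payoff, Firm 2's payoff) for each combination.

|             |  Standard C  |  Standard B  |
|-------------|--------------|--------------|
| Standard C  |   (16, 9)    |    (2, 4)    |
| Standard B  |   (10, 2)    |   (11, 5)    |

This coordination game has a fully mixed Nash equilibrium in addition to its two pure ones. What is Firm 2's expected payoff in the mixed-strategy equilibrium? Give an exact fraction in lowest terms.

Firm 1 mixes with probability p on Standard C, chosen so Firm 2 is indifferent: 9p + 2(1−p) = 4p + 5(1−p) gives p = 3/8.
Firm 2's expected payoff is 9·3/8 + 2·5/8 = 37/8.

37/8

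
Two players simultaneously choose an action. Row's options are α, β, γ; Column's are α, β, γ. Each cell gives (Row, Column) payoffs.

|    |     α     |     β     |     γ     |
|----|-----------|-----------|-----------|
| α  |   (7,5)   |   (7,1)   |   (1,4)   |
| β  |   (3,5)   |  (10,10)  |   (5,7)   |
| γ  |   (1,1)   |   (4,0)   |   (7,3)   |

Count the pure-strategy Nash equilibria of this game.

3

Both α: Row gets 7 (best alternative 3); Column gets 5 (best alternative 4). Neither deviates — NE.
Both β: Row gets 10 (best alternative 7); Column gets 10 (best alternative 7). Neither deviates — NE.
Both γ: Row gets 7 (best alternative 5); Column gets 3 (best alternative 1). Neither deviates — NE.
(γ, β) is not a NE: Row would switch to β (10 > 4).
No other cell survives both best-response checks, so there are 3 pure NE.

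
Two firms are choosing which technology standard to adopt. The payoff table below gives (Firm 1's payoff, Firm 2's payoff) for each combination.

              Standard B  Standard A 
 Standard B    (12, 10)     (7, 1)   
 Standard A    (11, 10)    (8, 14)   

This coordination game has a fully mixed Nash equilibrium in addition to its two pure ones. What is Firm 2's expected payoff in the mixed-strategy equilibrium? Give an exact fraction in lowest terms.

Firm 1 mixes with probability p on Standard B, chosen so Firm 2 is indifferent: 10p + 10(1−p) = 1p + 14(1−p) gives p = 4/13.
Firm 2's expected payoff is 10·4/13 + 10·9/13 = 10.

10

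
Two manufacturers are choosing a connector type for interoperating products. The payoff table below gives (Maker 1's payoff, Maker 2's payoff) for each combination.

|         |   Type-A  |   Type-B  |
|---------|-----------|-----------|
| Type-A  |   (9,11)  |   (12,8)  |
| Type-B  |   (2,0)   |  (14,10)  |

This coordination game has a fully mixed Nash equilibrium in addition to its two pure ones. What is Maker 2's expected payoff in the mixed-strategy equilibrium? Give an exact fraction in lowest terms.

Maker 1 mixes with probability p on Type-A, chosen so Maker 2 is indifferent: 11p + 0(1−p) = 8p + 10(1−p) gives p = 10/13.
Maker 2's expected payoff is 11·10/13 + 0·3/13 = 110/13.

110/13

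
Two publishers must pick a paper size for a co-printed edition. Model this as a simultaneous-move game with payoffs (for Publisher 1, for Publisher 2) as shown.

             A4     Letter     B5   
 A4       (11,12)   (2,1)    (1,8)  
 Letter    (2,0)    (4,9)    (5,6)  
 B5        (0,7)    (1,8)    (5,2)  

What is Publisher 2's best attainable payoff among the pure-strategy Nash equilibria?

Both A4 is a pure NE (Publisher 1: 11 ≥ 2; Publisher 2: 12 ≥ 8). Publisher 2 gets 12.
Both Letter is a pure NE (Publisher 1: 4 ≥ 2; Publisher 2: 9 ≥ 6). Publisher 2 gets 9.
Every other cell has a profitable deviation for at least one player. Highest of {12, 9} is 12.

12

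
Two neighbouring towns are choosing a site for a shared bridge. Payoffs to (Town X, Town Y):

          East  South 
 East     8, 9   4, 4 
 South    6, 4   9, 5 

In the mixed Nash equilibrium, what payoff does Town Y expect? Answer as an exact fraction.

Town X mixes with probability p on East, chosen so Town Y is indifferent: 9p + 4(1−p) = 4p + 5(1−p) gives p = 1/6.
Town Y's expected payoff is 9·1/6 + 4·5/6 = 29/6.

29/6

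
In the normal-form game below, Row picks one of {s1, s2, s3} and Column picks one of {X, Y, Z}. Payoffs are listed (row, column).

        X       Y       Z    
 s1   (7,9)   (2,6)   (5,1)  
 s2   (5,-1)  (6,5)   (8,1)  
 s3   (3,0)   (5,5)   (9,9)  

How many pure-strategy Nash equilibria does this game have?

3

(s1, X): Row gets 7 (best alternative 5); Column gets 9 (best alternative 6). Neither deviates — NE.
(s2, Y): Row gets 6 (best alternative 5); Column gets 5 (best alternative 1). Neither deviates — NE.
(s3, Z): Row gets 9 (best alternative 8); Column gets 9 (best alternative 5). Neither deviates — NE.
(s3, X) is not a NE: Row would switch to s1 (7 > 3).
No other cell survives both best-response checks, so there are 3 pure NE.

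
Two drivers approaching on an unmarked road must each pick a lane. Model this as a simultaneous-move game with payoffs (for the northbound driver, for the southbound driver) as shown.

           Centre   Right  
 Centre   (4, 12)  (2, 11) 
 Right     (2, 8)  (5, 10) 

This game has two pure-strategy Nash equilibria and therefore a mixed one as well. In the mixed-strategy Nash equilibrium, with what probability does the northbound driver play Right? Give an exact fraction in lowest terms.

The northbound driver's mix p on Centre must make the southbound driver indifferent between Centre and Right.
The southbound driver's payoff from Centre: 12p + 8(1−p). From Right: 11p + 10(1−p).
Set equal: 1p = 2(1−p) → p = 2/3.
Probability on Right is 1 − 2/3 = 1/3.

1/3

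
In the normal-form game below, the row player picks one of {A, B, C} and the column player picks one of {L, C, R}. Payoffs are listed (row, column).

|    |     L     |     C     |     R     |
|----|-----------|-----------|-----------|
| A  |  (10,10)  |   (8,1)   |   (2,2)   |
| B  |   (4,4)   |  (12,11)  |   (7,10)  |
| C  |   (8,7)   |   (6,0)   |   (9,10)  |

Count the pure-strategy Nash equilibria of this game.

(A, L): the row player gets 10 (best alternative 8); the column player gets 10 (best alternative 2). Neither deviates — NE.
(B, C): the row player gets 12 (best alternative 8); the column player gets 11 (best alternative 10). Neither deviates — NE.
(C, R): the row player gets 9 (best alternative 7); the column player gets 10 (best alternative 7). Neither deviates — NE.
(B, L) is not a NE: the row player would switch to A (10 > 4).
No other cell survives both best-response checks, so there are 3 pure NE.

3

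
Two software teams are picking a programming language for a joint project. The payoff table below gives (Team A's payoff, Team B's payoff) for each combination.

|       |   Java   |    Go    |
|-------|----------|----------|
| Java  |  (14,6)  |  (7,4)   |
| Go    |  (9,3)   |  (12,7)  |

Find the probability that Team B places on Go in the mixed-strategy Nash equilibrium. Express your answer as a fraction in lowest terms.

Team B's mix q on Java must make Team A indifferent between Java and Go.
Team A's payoff from Java: 14q + 7(1−q). From Go: 9q + 12(1−q).
Set equal: 5q = 5(1−q) → q = 5/10 = 1/2.
Probability on Go is 1 − 1/2 = 1/2.

1/2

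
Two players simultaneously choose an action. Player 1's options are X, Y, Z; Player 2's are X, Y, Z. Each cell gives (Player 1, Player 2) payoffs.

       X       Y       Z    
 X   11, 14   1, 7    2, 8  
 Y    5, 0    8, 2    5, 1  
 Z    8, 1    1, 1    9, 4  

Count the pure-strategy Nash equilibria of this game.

3

Both X: Player 1 gets 11 (best alternative 8); Player 2 gets 14 (best alternative 8). Neither deviates — NE.
Both Y: Player 1 gets 8 (best alternative 1); Player 2 gets 2 (best alternative 1). Neither deviates — NE.
Both Z: Player 1 gets 9 (best alternative 5); Player 2 gets 4 (best alternative 1). Neither deviates — NE.
(Y, X) is not a NE: Player 1 would switch to X (11 > 5).
No other cell survives both best-response checks, so there are 3 pure NE.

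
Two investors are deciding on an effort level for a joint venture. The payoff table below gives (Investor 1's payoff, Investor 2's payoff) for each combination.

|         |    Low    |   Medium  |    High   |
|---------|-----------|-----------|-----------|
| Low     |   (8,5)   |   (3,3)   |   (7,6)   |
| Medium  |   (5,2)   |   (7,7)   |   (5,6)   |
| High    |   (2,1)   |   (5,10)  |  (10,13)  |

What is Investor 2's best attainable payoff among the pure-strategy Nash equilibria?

13

Both Medium is a pure NE (Investor 1: 7 ≥ 5; Investor 2: 7 ≥ 6). Investor 2 gets 7.
Both High is a pure NE (Investor 1: 10 ≥ 7; Investor 2: 13 ≥ 10). Investor 2 gets 13.
Every other cell has a profitable deviation for at least one player. Highest of {7, 13} is 13.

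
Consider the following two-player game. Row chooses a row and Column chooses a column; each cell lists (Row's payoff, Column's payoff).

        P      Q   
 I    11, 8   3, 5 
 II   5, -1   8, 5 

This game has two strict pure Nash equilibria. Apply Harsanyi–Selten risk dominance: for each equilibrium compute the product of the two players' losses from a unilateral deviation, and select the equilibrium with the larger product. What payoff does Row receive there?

8

At (I, P): Row loses 11 − 5 = 6 by deviating; Column loses 8 − 5 = 3. Product = 6·3 = 18.
At (II, Q): Row loses 8 − 3 = 5 by deviating; Column loses 5 − (-1) = 6. Product = 5·6 = 30.
30 > 18, so (II, Q) is risk-dominant. Row's payoff there is 8.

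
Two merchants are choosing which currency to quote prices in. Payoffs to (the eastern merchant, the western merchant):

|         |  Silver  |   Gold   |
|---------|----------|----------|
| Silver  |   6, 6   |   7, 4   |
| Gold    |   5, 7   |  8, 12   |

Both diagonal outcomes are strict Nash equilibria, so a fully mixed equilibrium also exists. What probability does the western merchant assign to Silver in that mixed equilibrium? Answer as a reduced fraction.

The western merchant's mix q on Silver must make the eastern merchant indifferent between Silver and Gold.
The eastern merchant's payoff from Silver: 6q + 7(1−q). From Gold: 5q + 8(1−q).
Set equal: 1q = 1(1−q) → q = 1/2.

1/2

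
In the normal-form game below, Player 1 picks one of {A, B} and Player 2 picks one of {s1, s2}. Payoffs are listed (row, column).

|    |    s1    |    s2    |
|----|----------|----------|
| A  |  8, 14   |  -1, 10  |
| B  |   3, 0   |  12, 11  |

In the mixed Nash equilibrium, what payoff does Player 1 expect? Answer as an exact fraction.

11/2

Player 2 mixes with probability q on s1, chosen so Player 1 is indifferent: 8q + (-1)(1−q) = 3q + 12(1−q) gives q = 13/18.
Player 1's expected payoff (from either row, since indifferent) is 8·13/18 + (-1)·5/18 = 11/2.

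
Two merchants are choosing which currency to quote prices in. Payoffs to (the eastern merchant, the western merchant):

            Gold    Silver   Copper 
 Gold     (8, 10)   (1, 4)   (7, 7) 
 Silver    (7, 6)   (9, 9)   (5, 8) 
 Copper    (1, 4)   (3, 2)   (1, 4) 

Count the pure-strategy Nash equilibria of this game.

2

Both Gold: the eastern merchant gets 8 (best alternative 7); the western merchant gets 10 (best alternative 7). Neither deviates — NE.
Both Silver: the eastern merchant gets 9 (best alternative 3); the western merchant gets 9 (best alternative 8). Neither deviates — NE.
Both Copper is not a NE: the eastern merchant would switch to Gold (7 > 1).
No other cell survives both best-response checks, so there are 2 pure NE.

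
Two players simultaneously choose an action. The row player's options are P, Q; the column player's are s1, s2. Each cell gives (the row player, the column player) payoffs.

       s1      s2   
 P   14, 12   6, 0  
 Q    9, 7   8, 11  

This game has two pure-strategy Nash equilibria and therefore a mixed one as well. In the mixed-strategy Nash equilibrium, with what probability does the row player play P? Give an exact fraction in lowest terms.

The row player's mix p on P must make the column player indifferent between s1 and s2.
The column player's payoff from s1: 12p + 7(1−p). From s2: 0p + 11(1−p).
Set equal: 12p = 4(1−p) → p = 4/16 = 1/4.

1/4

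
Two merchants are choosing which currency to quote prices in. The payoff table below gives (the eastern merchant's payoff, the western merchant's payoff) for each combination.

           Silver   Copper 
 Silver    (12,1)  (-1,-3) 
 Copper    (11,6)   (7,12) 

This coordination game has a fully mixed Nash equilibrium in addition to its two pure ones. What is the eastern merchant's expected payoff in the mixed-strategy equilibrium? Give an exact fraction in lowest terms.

The western merchant mixes with probability q on Silver, chosen so the eastern merchant is indifferent: 12q + (-1)(1−q) = 11q + 7(1−q) gives q = 8/9.
The eastern merchant's expected payoff (from either row, since indifferent) is 12·8/9 + (-1)·1/9 = 95/9.

95/9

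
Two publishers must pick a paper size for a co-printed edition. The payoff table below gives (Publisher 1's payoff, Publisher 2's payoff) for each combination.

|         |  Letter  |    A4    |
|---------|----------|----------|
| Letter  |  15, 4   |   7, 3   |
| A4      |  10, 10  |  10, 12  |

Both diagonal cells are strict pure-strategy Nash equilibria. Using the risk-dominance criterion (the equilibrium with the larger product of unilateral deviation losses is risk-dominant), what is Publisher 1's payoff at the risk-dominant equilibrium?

10

At both Letter: Publisher 1 loses 15 − 10 = 5 by deviating; Publisher 2 loses 4 − 3 = 1. Product = 5·1 = 5.
At both A4: Publisher 1 loses 10 − 7 = 3 by deviating; Publisher 2 loses 12 − 10 = 2. Product = 3·2 = 6.
6 > 5, so both A4 is risk-dominant. Publisher 1's payoff there is 10.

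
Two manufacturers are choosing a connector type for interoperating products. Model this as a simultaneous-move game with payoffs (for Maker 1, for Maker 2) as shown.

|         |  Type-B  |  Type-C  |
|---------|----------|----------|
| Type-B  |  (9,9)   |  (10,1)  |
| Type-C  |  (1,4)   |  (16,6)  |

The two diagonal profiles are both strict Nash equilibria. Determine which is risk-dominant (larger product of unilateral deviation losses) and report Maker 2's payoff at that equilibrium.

9

At both Type-B: Maker 1 loses 9 − 1 = 8 by deviating; Maker 2 loses 9 − 1 = 8. Product = 8·8 = 64.
At both Type-C: Maker 1 loses 16 − 10 = 6 by deviating; Maker 2 loses 6 − 4 = 2. Product = 6·2 = 12.
64 > 12, so both Type-B is risk-dominant. Maker 2's payoff there is 9.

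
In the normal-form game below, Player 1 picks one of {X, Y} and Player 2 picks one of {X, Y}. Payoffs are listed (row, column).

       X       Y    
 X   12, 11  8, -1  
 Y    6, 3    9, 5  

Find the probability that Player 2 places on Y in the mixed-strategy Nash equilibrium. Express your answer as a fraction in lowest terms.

6/7

Player 2's mix q on X must make Player 1 indifferent between X and Y.
Player 1's payoff from X: 12q + 8(1−q). From Y: 6q + 9(1−q).
Set equal: 6q = 1(1−q) → q = 1/7.
Probability on Y is 1 − 1/7 = 6/7.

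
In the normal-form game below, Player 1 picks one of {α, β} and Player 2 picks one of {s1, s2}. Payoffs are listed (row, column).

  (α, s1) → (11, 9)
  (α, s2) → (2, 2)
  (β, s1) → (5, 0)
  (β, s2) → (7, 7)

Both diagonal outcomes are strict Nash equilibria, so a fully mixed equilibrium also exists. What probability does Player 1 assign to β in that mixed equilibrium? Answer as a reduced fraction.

Player 1's mix p on α must make Player 2 indifferent between s1 and s2.
Player 2's payoff from s1: 9p + 0(1−p). From s2: 2p + 7(1−p).
Set equal: 7p = 7(1−p) → p = 7/14 = 1/2.
Probability on β is 1 − 1/2 = 1/2.

1/2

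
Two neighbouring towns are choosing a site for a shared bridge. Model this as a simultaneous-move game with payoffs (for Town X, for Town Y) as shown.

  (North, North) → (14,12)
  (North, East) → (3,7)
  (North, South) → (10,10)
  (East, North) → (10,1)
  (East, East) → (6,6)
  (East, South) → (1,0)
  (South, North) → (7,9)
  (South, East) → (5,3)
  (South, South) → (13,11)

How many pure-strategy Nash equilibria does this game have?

Both North: Town X gets 14 (best alternative 10); Town Y gets 12 (best alternative 10). Neither deviates — NE.
Both East: Town X gets 6 (best alternative 5); Town Y gets 6 (best alternative 1). Neither deviates — NE.
Both South: Town X gets 13 (best alternative 10); Town Y gets 11 (best alternative 9). Neither deviates — NE.
(North, South) is not a NE: Town X would switch to South (13 > 10).
No other cell survives both best-response checks, so there are 3 pure NE.

3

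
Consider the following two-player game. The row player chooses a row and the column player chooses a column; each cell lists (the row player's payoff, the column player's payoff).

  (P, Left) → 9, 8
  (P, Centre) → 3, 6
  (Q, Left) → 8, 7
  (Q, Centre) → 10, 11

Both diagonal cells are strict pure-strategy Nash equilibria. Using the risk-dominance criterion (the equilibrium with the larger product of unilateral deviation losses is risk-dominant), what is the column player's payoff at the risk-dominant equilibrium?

11

At (P, Left): the row player loses 9 − 8 = 1 by deviating; the column player loses 8 − 6 = 2. Product = 1·2 = 2.
At (Q, Centre): the row player loses 10 − 3 = 7 by deviating; the column player loses 11 − 7 = 4. Product = 7·4 = 28.
28 > 2, so (Q, Centre) is risk-dominant. The column player's payoff there is 11.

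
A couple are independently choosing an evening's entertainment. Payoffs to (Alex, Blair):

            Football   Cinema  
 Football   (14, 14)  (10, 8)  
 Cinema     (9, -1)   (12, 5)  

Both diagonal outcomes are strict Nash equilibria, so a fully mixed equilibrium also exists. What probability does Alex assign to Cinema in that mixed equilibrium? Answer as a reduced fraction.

1/2

Alex's mix p on Football must make Blair indifferent between Football and Cinema.
Blair's payoff from Football: 14p + (-1)(1−p). From Cinema: 8p + 5(1−p).
Set equal: 6p = 6(1−p) → p = 6/12 = 1/2.
Probability on Cinema is 1 − 1/2 = 1/2.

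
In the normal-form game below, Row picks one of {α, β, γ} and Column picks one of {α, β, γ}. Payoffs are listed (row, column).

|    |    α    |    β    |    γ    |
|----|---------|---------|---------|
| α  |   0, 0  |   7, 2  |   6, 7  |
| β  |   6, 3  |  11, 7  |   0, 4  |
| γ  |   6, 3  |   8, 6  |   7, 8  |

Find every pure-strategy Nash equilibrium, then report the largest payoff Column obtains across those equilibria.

Both β is a pure NE (Row: 11 ≥ 8; Column: 7 ≥ 4). Column gets 7.
Both γ is a pure NE (Row: 7 ≥ 6; Column: 8 ≥ 6). Column gets 8.
Every other cell has a profitable deviation for at least one player. Highest of {7, 8} is 8.

8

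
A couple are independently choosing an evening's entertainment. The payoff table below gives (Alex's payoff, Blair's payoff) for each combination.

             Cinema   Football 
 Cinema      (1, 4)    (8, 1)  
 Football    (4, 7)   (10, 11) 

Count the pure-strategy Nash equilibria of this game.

1

Both Football: Alex gets 10 (best alternative 8); Blair gets 11 (best alternative 7). Neither deviates — NE.
Both Cinema is not a NE: Alex would switch to Football (4 > 1).
No other cell survives both best-response checks, so there is 1 pure NE.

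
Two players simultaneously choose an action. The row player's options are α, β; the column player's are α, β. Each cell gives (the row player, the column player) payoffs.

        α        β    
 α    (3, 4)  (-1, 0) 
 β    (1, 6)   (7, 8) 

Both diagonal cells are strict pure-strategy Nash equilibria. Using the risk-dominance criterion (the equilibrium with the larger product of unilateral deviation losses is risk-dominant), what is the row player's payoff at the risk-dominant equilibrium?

At both α: the row player loses 3 − 1 = 2 by deviating; the column player loses 4 − 0 = 4. Product = 2·4 = 8.
At both β: the row player loses 7 − (-1) = 8 by deviating; the column player loses 8 − 6 = 2. Product = 8·2 = 16.
16 > 8, so both β is risk-dominant. The row player's payoff there is 7.

7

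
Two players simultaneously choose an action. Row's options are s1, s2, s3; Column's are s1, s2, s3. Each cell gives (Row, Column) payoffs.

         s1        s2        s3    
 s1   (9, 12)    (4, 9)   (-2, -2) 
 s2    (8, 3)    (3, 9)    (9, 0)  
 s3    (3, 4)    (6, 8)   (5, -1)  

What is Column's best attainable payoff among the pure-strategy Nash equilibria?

Both s1 is a pure NE (Row: 9 ≥ 8; Column: 12 ≥ 9). Column gets 12.
(s3, s2) is a pure NE (Row: 6 ≥ 4; Column: 8 ≥ 4). Column gets 8.
Every other cell has a profitable deviation for at least one player. Highest of {12, 8} is 12.

12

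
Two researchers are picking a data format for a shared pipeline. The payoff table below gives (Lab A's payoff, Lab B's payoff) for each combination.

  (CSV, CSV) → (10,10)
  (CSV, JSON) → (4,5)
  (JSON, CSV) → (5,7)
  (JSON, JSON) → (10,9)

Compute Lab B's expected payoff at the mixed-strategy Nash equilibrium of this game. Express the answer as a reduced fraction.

Lab A mixes with probability p on CSV, chosen so Lab B is indifferent: 10p + 7(1−p) = 5p + 9(1−p) gives p = 2/7.
Lab B's expected payoff is 10·2/7 + 7·5/7 = 55/7.

55/7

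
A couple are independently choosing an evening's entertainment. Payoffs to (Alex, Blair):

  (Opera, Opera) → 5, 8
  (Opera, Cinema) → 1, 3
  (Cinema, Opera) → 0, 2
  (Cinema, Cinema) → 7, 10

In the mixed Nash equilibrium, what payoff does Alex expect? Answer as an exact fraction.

Blair mixes with probability q on Opera, chosen so Alex is indifferent: 5q + 1(1−q) = 0q + 7(1−q) gives q = 6/11.
Alex's expected payoff (from either row, since indifferent) is 5·6/11 + 1·5/11 = 35/11.

35/11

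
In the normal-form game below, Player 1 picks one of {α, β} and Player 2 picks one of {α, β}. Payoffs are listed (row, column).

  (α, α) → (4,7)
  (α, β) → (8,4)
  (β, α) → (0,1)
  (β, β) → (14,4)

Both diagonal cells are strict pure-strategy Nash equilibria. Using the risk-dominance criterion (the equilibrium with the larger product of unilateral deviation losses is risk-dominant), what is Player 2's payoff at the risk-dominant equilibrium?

At both α: Player 1 loses 4 − 0 = 4 by deviating; Player 2 loses 7 − 4 = 3. Product = 4·3 = 12.
At both β: Player 1 loses 14 − 8 = 6 by deviating; Player 2 loses 4 − 1 = 3. Product = 6·3 = 18.
18 > 12, so both β is risk-dominant. Player 2's payoff there is 4.

4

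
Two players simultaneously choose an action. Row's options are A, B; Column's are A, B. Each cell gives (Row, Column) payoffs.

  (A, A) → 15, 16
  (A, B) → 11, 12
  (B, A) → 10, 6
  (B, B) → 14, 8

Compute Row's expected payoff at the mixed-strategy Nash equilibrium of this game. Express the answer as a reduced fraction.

Column mixes with probability q on A, chosen so Row is indifferent: 15q + 11(1−q) = 10q + 14(1−q) gives q = 3/8.
Row's expected payoff (from either row, since indifferent) is 15·3/8 + 11·5/8 = 25/2.

25/2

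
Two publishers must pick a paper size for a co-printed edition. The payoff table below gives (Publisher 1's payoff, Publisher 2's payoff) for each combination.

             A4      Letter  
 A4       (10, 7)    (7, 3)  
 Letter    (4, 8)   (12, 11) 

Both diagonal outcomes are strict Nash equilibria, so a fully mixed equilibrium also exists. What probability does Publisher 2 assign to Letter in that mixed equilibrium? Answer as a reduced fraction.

6/11

Publisher 2's mix q on A4 must make Publisher 1 indifferent between A4 and Letter.
Publisher 1's payoff from A4: 10q + 7(1−q). From Letter: 4q + 12(1−q).
Set equal: 6q = 5(1−q) → q = 5/11.
Probability on Letter is 1 − 5/11 = 6/11.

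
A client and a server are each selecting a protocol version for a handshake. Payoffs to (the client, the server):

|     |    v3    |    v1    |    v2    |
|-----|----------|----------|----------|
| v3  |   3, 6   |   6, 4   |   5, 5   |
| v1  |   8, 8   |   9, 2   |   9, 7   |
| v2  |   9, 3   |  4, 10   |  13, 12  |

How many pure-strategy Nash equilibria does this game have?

1

Both v2: the client gets 13 (best alternative 9); the server gets 12 (best alternative 10). Neither deviates — NE.
Both v1 is not a NE: the server would switch to v3 (8 > 2).
No other cell survives both best-response checks, so there is 1 pure NE.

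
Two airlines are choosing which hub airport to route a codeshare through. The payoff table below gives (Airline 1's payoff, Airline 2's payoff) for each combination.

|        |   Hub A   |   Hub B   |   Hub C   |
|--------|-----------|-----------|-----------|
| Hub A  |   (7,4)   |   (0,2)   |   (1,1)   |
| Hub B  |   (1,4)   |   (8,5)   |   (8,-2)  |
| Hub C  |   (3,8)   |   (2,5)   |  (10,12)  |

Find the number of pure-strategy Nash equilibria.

3

Both Hub A: Airline 1 gets 7 (best alternative 3); Airline 2 gets 4 (best alternative 2). Neither deviates — NE.
Both Hub B: Airline 1 gets 8 (best alternative 2); Airline 2 gets 5 (best alternative 4). Neither deviates — NE.
Both Hub C: Airline 1 gets 10 (best alternative 8); Airline 2 gets 12 (best alternative 8). Neither deviates — NE.
(Hub C, Hub B) is not a NE: Airline 1 would switch to Hub B (8 > 2).
No other cell survives both best-response checks, so there are 3 pure NE.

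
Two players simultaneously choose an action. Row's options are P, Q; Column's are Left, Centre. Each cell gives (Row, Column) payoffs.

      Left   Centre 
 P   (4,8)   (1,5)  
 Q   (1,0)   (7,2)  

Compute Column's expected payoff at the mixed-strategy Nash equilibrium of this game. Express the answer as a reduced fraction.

Row mixes with probability p on P, chosen so Column is indifferent: 8p + 0(1−p) = 5p + 2(1−p) gives p = 2/5.
Column's expected payoff is 8·2/5 + 0·3/5 = 16/5.

16/5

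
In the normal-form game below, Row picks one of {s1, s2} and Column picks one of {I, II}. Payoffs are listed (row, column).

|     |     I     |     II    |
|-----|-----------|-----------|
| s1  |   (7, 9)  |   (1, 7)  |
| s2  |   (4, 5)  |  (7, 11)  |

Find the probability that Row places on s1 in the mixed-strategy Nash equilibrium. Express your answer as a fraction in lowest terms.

3/4

Row's mix p on s1 must make Column indifferent between I and II.
Column's payoff from I: 9p + 5(1−p). From II: 7p + 11(1−p).
Set equal: 2p = 6(1−p) → p = 6/8 = 3/4.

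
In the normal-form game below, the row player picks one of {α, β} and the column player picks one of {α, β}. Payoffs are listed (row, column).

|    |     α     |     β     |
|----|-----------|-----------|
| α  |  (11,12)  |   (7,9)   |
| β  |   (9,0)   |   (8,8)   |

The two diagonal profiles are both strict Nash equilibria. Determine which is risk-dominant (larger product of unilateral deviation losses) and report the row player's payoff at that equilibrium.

At both α: the row player loses 11 − 9 = 2 by deviating; the column player loses 12 − 9 = 3. Product = 2·3 = 6.
At both β: the row player loses 8 − 7 = 1 by deviating; the column player loses 8 − 0 = 8. Product = 1·8 = 8.
8 > 6, so both β is risk-dominant. The row player's payoff there is 8.

8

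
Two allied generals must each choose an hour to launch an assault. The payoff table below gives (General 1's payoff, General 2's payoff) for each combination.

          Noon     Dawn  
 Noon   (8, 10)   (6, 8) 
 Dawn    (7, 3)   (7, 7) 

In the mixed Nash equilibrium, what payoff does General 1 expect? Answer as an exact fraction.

7

General 2 mixes with probability q on Noon, chosen so General 1 is indifferent: 8q + 6(1−q) = 7q + 7(1−q) gives q = 1/2.
General 1's expected payoff (from either row, since indifferent) is 8·1/2 + 6·1/2 = 7.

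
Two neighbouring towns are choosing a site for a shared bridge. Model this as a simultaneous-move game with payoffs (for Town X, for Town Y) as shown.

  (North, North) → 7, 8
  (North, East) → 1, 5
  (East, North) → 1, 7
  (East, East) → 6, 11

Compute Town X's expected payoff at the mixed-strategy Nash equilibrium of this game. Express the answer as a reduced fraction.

41/11

Town Y mixes with probability q on North, chosen so Town X is indifferent: 7q + 1(1−q) = 1q + 6(1−q) gives q = 5/11.
Town X's expected payoff (from either row, since indifferent) is 7·5/11 + 1·6/11 = 41/11.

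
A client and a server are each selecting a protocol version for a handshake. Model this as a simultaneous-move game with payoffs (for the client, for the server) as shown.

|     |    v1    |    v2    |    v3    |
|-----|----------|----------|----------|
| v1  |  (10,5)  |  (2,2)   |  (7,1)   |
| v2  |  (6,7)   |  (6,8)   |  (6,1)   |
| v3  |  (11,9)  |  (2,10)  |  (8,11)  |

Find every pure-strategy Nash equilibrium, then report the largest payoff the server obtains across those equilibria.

11

Both v2 is a pure NE (the client: 6 ≥ 2; the server: 8 ≥ 7). The server gets 8.
Both v3 is a pure NE (the client: 8 ≥ 7; the server: 11 ≥ 10). The server gets 11.
Every other cell has a profitable deviation for at least one player. Highest of {8, 11} is 11.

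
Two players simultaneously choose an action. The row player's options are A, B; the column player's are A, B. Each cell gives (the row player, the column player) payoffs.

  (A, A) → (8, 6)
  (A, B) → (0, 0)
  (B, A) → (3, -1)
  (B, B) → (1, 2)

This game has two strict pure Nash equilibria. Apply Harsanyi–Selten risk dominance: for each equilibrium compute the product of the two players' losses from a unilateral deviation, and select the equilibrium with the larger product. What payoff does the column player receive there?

At both A: the row player loses 8 − 3 = 5 by deviating; the column player loses 6 − 0 = 6. Product = 5·6 = 30.
At both B: the row player loses 1 − 0 = 1 by deviating; the column player loses 2 − (-1) = 3. Product = 1·3 = 3.
30 > 3, so both A is risk-dominant. The column player's payoff there is 6.

6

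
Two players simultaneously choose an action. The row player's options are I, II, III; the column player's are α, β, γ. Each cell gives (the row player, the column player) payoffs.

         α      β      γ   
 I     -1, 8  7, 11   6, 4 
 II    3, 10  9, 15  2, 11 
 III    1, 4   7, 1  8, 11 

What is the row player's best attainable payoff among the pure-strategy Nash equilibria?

(II, β) is a pure NE (the row player: 9 ≥ 7; the column player: 15 ≥ 11). The row player gets 9.
(III, γ) is a pure NE (the row player: 8 ≥ 6; the column player: 11 ≥ 4). The row player gets 8.
Every other cell has a profitable deviation for at least one player. Highest of {9, 8} is 9.

9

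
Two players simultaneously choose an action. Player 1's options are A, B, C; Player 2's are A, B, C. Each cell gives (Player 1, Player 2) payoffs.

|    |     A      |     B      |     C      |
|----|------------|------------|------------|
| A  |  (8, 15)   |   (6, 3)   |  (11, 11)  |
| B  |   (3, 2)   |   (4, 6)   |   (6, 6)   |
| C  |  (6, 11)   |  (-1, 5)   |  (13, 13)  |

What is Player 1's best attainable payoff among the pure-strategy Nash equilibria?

13

Both A is a pure NE (Player 1: 8 ≥ 6; Player 2: 15 ≥ 11). Player 1 gets 8.
Both C is a pure NE (Player 1: 13 ≥ 11; Player 2: 13 ≥ 11). Player 1 gets 13.
Every other cell has a profitable deviation for at least one player. Highest of {8, 13} is 13.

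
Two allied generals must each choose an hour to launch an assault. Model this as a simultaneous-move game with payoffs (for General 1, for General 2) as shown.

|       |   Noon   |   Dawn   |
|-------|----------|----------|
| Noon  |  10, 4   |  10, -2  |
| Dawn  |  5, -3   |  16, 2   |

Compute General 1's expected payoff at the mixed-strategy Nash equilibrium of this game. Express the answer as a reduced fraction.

General 2 mixes with probability q on Noon, chosen so General 1 is indifferent: 10q + 10(1−q) = 5q + 16(1−q) gives q = 6/11.
General 1's expected payoff (from either row, since indifferent) is 10·6/11 + 10·5/11 = 10.

10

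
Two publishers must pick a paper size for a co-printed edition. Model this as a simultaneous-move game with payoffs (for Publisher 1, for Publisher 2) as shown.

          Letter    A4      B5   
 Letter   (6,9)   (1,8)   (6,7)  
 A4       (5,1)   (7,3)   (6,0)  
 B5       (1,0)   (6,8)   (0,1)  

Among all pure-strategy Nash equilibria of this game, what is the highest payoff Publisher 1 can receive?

7

Both Letter is a pure NE (Publisher 1: 6 ≥ 5; Publisher 2: 9 ≥ 8). Publisher 1 gets 6.
Both A4 is a pure NE (Publisher 1: 7 ≥ 6; Publisher 2: 3 ≥ 1). Publisher 1 gets 7.
Every other cell has a profitable deviation for at least one player. Highest of {6, 7} is 7.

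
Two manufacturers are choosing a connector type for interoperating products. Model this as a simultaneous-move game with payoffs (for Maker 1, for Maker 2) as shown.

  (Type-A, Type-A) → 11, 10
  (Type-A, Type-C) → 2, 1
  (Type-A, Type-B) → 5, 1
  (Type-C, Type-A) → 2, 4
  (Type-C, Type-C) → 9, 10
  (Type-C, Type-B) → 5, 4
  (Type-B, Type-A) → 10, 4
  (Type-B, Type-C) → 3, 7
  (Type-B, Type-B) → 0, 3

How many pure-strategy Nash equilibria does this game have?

Both Type-A: Maker 1 gets 11 (best alternative 10); Maker 2 gets 10 (best alternative 1). Neither deviates — NE.
Both Type-C: Maker 1 gets 9 (best alternative 3); Maker 2 gets 10 (best alternative 4). Neither deviates — NE.
Both Type-B is not a NE: Maker 1 would switch to Type-A (5 > 0).
No other cell survives both best-response checks, so there are 2 pure NE.

2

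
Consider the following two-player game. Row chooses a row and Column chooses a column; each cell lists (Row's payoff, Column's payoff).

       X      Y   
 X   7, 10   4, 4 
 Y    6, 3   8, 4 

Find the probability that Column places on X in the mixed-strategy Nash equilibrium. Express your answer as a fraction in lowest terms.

Column's mix q on X must make Row indifferent between X and Y.
Row's payoff from X: 7q + 4(1−q). From Y: 6q + 8(1−q).
Set equal: 1q = 4(1−q) → q = 4/5.

4/5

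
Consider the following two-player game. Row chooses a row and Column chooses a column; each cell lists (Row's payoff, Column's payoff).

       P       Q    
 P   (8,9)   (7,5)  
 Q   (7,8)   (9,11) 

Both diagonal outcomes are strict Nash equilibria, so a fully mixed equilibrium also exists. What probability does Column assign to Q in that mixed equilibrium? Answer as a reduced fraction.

1/3

Column's mix q on P must make Row indifferent between P and Q.
Row's payoff from P: 8q + 7(1−q). From Q: 7q + 9(1−q).
Set equal: 1q = 2(1−q) → q = 2/3.
Probability on Q is 1 − 2/3 = 1/3.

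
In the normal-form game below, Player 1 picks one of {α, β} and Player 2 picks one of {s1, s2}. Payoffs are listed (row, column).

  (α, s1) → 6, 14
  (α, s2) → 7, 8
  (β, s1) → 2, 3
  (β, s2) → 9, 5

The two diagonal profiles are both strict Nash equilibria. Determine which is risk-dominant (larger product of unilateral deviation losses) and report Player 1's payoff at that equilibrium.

6

At (α, s1): Player 1 loses 6 − 2 = 4 by deviating; Player 2 loses 14 − 8 = 6. Product = 4·6 = 24.
At (β, s2): Player 1 loses 9 − 7 = 2 by deviating; Player 2 loses 5 − 3 = 2. Product = 2·2 = 4.
24 > 4, so (α, s1) is risk-dominant. Player 1's payoff there is 6.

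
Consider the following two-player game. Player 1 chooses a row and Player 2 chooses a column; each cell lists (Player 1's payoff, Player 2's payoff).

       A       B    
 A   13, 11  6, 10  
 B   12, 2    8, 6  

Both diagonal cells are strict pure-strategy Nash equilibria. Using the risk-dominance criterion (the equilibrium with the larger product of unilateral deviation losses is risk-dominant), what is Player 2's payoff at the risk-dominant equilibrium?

6

At both A: Player 1 loses 13 − 12 = 1 by deviating; Player 2 loses 11 − 10 = 1. Product = 1·1 = 1.
At both B: Player 1 loses 8 − 6 = 2 by deviating; Player 2 loses 6 − 2 = 4. Product = 2·4 = 8.
8 > 1, so both B is risk-dominant. Player 2's payoff there is 6.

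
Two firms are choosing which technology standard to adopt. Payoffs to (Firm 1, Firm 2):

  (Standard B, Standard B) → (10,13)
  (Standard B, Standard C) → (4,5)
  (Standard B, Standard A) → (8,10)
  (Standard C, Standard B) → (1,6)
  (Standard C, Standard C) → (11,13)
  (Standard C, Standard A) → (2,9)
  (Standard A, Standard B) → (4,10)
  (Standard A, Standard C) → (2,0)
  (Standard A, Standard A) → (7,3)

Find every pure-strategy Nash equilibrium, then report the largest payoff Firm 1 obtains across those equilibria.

11

Both Standard B is a pure NE (Firm 1: 10 ≥ 4; Firm 2: 13 ≥ 10). Firm 1 gets 10.
Both Standard C is a pure NE (Firm 1: 11 ≥ 4; Firm 2: 13 ≥ 9). Firm 1 gets 11.
Every other cell has a profitable deviation for at least one player. Highest of {10, 11} is 11.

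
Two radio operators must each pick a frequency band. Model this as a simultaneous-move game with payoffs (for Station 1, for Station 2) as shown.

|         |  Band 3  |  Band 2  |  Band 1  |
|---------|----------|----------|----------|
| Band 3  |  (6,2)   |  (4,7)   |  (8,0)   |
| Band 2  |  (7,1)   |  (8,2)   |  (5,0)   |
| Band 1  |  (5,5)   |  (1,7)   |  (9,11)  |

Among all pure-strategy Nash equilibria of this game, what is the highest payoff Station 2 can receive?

11

Both Band 2 is a pure NE (Station 1: 8 ≥ 4; Station 2: 2 ≥ 1). Station 2 gets 2.
Both Band 1 is a pure NE (Station 1: 9 ≥ 8; Station 2: 11 ≥ 7). Station 2 gets 11.
Every other cell has a profitable deviation for at least one player. Highest of {2, 11} is 11.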